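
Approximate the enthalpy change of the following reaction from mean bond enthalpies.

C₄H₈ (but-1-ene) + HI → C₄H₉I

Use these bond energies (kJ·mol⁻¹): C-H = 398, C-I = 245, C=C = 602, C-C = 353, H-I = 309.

ΔH ≈ −85 kJ

Bonds broken (reactants):
  C-C: 2 × 353 = 706
  C-H: 8 × 398 = 3184
  C=C: 1 × 602 = 602
  H-I: 1 × 309 = 309
  Σ(broken) = 4801 kJ
Bonds formed (products):
  C-C: 3 × 353 = 1059
  C-H: 9 × 398 = 3582
  C-I: 1 × 245 = 245
  Σ(formed) = 4886 kJ
ΔH = Σ(broken) − Σ(formed) = 4801 − 4886 = −85 kJ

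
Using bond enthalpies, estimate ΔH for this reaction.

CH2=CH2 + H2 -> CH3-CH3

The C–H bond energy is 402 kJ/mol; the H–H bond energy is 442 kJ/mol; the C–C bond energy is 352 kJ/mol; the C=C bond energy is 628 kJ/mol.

Bonds broken (reactants):
  C–H: 4 × 402 = 1608
  C=C: 1 × 628 = 628
  H–H: 1 × 442 = 442
  Σ(broken) = 2678 kJ
Bonds formed (products):
  C–C: 1 × 352 = 352
  C–H: 6 × 402 = 2412
  Σ(formed) = 2764 kJ
ΔH = Σ(broken) − Σ(formed) = 2678 − 2764 = −86 kJ

ΔH ≈ −86 kJ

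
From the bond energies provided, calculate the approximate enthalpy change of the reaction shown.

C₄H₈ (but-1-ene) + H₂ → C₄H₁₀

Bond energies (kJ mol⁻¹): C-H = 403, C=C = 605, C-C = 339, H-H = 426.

ΔH ≈ −114 kJ

Bonds broken (reactants):
  C-C: 2 × 339 = 678
  C-H: 8 × 403 = 3224
  C=C: 1 × 605 = 605
  H-H: 1 × 426 = 426
  Σ(broken) = 4933 kJ
Bonds formed (products):
  C-C: 3 × 339 = 1017
  C-H: 10 × 403 = 4030
  Σ(formed) = 5047 kJ
ΔH = Σ(broken) − Σ(formed) = 4933 − 5047 = −114 kJ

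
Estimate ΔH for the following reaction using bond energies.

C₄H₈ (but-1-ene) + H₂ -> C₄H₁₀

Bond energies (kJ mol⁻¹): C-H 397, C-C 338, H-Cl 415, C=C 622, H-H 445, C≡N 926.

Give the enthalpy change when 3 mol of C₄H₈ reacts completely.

ΔH = −195 kJ

Bonds broken (reactants):
  C-C: 2 × 338 = 676
  C-H: 8 × 397 = 3176
  C=C: 1 × 622 = 622
  H-H: 1 × 445 = 445
  Σ(broken) = 4919 kJ
Bonds formed (products):
  C-C: 3 × 338 = 1014
  C-H: 10 × 397 = 3970
  Σ(formed) = 4984 kJ
ΔH = Σ(broken) − Σ(formed) = 4919 − 4984 = −65 kJ
For 3× the reaction as written: 3 × (−65) = −195 kJ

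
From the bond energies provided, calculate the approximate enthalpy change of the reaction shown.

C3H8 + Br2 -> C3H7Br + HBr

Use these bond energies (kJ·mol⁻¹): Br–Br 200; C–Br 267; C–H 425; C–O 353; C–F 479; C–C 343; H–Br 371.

Bonds broken (reactants):
  Br–Br: 1 × 200 = 200
  C–C: 2 × 343 = 686
  C–H: 8 × 425 = 3400
  Σ(broken) = 4286 kJ
Bonds formed (products):
  C–Br: 1 × 267 = 267
  C–C: 2 × 343 = 686
  C–H: 7 × 425 = 2975
  H–Br: 1 × 371 = 371
  Σ(formed) = 4299 kJ
ΔH = Σ(broken) − Σ(formed) = 4286 − 4299 = −13 kJ

ΔH ≈ −13 kJ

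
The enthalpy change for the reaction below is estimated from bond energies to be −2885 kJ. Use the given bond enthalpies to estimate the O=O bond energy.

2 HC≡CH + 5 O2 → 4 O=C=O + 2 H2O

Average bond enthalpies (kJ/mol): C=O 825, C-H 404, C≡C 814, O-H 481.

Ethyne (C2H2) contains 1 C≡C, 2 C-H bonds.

D(O=O) ≈ 479 kJ/mol

Let D be the O=O bond energy.
Σ(broken) = 2×814 + 4×404 + 5×D = 3244 + 5D
Σ(formed) = 8×825 + 4×481 = 8524
ΔH = Σ(broken) − Σ(formed) = (3244 + 5D) − (8524) = −5280 + 5D
Setting this equal to −2885 kJ gives 5D = 2395, so D = 479 kJ/mol.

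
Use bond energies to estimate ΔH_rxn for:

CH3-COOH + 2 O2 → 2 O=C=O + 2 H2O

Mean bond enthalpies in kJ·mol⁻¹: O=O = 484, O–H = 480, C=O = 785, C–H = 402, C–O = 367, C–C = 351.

Bonds broken (reactants):
  C–C: 1 × 351 = 351
  C–H: 3 × 402 = 1206
  C–O: 1 × 367 = 367
  C=O: 1 × 785 = 785
  O–H: 1 × 480 = 480
  O=O: 2 × 484 = 968
  Σ(broken) = 4157 kJ
Bonds formed (products):
  C=O: 4 × 785 = 3140
  O–H: 4 × 480 = 1920
  Σ(formed) = 5060 kJ
ΔH = Σ(broken) − Σ(formed) = 4157 − 5060 = −903 kJ

ΔH ≈ −903 kJ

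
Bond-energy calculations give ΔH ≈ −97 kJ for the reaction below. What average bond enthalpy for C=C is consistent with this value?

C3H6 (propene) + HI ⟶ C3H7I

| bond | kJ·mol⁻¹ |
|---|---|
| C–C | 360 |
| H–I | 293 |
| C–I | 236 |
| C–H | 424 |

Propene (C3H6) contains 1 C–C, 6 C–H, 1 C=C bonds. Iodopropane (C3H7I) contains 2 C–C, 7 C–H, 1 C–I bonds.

D(C=C) ≈ 630 kJ/mol

Let D be the C=C bond energy.
Σ(broken) = 1×360 + 6×424 + 1×D + 1×293 = 3197 + D
Σ(formed) = 2×360 + 7×424 + 1×236 = 3924
ΔH = Σ(broken) − Σ(formed) = (3197 + D) − (3924) = −727 + D
Setting this equal to −97 kJ gives D = 630 kJ/mol.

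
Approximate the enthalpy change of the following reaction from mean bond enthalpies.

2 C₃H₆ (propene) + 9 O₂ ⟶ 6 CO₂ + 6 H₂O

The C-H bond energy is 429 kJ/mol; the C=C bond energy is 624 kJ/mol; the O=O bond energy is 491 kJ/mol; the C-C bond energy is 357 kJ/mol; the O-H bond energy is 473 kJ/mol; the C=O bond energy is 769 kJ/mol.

ΔH ≈ −3375 kJ

Bonds broken (reactants):
  C-C: 2 × 357 = 714
  C-H: 12 × 429 = 5148
  C=C: 2 × 624 = 1248
  O=O: 9 × 491 = 4419
  Σ(broken) = 11529 kJ
Bonds formed (products):
  C=O: 12 × 769 = 9228
  O-H: 12 × 473 = 5676
  Σ(formed) = 14904 kJ
ΔH = Σ(broken) − Σ(formed) = 11529 − 14904 = −3375 kJ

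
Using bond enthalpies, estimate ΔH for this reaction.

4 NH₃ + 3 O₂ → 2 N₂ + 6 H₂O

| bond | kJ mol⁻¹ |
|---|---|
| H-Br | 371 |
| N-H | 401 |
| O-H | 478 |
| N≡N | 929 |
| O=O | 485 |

ΔH ≈ −1327 kJ

Bonds broken (reactants):
  N-H: 12 × 401 = 4812
  O=O: 3 × 485 = 1455
  Σ(broken) = 6267 kJ
Bonds formed (products):
  N≡N: 2 × 929 = 1858
  O-H: 12 × 478 = 5736
  Σ(formed) = 7594 kJ
ΔH = Σ(broken) − Σ(formed) = 6267 − 7594 = −1327 kJ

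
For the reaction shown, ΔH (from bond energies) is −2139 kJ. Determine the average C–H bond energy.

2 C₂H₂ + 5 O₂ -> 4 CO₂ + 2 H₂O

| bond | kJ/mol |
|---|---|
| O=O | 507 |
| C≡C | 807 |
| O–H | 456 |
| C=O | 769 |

D(C–H) ≈ 422 kJ/mol

Let D be the C–H bond energy.
Σ(broken) = 2×807 + 4×D + 5×507 = 4149 + 4D
Σ(formed) = 8×769 + 4×456 = 7976
ΔH = Σ(broken) − Σ(formed) = (4149 + 4D) − (7976) = −3827 + 4D
Setting this equal to −2139 kJ gives 4D = 1688, so D = 422 kJ/mol.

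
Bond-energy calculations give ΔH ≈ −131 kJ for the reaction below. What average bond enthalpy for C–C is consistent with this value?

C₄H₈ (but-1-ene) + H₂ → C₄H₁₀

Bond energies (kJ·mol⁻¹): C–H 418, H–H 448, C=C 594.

D(C–C) ≈ 337 kJ/mol

Let D be the C–C bond energy.
Σ(broken) = 2×D + 8×418 + 1×594 + 1×448 = 4386 + 2D
Σ(formed) = 3×D + 10×418 = 4180 + 3D
ΔH = Σ(broken) − Σ(formed) = (4386 + 2D) − (4180 + 3D) = +206 − D
Setting this equal to −131 kJ gives D = 337 kJ/mol.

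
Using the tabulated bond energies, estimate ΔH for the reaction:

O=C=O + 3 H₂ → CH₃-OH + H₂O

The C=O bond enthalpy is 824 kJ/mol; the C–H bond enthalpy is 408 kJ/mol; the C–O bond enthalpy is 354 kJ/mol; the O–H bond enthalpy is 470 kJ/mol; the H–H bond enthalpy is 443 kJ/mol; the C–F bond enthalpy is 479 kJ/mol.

ΔH ≈ −11 kJ

Bonds broken (reactants):
  C=O: 2 × 824 = 1648
  H–H: 3 × 443 = 1329
  Σ(broken) = 2977 kJ
Bonds formed (products):
  C–H: 3 × 408 = 1224
  C–O: 1 × 354 = 354
  O–H: 3 × 470 = 1410
  Σ(formed) = 2988 kJ
ΔH = Σ(broken) − Σ(formed) = 2977 − 2988 = −11 kJ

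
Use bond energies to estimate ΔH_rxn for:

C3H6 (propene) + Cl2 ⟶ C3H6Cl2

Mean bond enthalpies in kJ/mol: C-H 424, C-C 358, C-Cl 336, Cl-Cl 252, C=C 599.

ΔH ≈ −179 kJ

Bonds broken (reactants):
  C-C: 1 × 358 = 358
  C-H: 6 × 424 = 2544
  C=C: 1 × 599 = 599
  Cl-Cl: 1 × 252 = 252
  Σ(broken) = 3753 kJ
Bonds formed (products):
  C-C: 2 × 358 = 716
  C-Cl: 2 × 336 = 672
  C-H: 6 × 424 = 2544
  Σ(formed) = 3932 kJ
ΔH = Σ(broken) − Σ(formed) = 3753 − 3932 = −179 kJ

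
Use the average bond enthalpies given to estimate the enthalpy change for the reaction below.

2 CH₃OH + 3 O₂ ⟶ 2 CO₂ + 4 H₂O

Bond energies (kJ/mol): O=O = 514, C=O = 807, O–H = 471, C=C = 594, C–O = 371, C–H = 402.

ΔH ≈ −1358 kJ

Bonds broken (reactants):
  C–H: 6 × 402 = 2412
  C–O: 2 × 371 = 742
  O–H: 2 × 471 = 942
  O=O: 3 × 514 = 1542
  Σ(broken) = 5638 kJ
Bonds formed (products):
  C=O: 4 × 807 = 3228
  O–H: 8 × 471 = 3768
  Σ(formed) = 6996 kJ
ΔH = Σ(broken) − Σ(formed) = 5638 − 6996 = −1358 kJ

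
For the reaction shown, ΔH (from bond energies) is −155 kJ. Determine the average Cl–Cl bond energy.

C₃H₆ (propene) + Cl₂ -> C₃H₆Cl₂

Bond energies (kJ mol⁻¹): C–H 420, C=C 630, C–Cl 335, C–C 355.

Let D be the Cl–Cl bond energy.
Σ(broken) = 1×355 + 6×420 + 1×630 + 1×D = 3505 + D
Σ(formed) = 2×355 + 2×335 + 6×420 = 3900
ΔH = Σ(broken) − Σ(formed) = (3505 + D) − (3900) = −395 + D
Setting this equal to −155 kJ gives D = 240 kJ/mol.

D(Cl–Cl) ≈ 240 kJ/mol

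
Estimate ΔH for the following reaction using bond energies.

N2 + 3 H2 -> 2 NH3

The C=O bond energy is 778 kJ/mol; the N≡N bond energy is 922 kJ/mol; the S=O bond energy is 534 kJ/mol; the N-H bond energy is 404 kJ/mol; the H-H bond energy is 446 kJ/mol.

ΔH ≈ −164 kJ

Bonds broken (reactants):
  H-H: 3 × 446 = 1338
  N≡N: 1 × 922 = 922
  Σ(broken) = 2260 kJ
Bonds formed (products):
  N-H: 6 × 404 = 2424
  Σ(formed) = 2424 kJ
ΔH = Σ(broken) − Σ(formed) = 2260 − 2424 = −164 kJ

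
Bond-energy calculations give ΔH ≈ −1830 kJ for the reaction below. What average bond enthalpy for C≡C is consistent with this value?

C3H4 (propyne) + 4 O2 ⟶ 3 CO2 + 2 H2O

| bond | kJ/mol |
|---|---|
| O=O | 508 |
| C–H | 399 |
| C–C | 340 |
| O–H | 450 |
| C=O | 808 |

D(C≡C) ≈ 850 kJ/mol

Let D be the C≡C bond energy.
Σ(broken) = 1×D + 1×340 + 4×399 + 4×508 = 3968 + D
Σ(formed) = 6×808 + 4×450 = 6648
ΔH = Σ(broken) − Σ(formed) = (3968 + D) − (6648) = −2680 + D
Setting this equal to −1830 kJ gives D = 850 kJ/mol.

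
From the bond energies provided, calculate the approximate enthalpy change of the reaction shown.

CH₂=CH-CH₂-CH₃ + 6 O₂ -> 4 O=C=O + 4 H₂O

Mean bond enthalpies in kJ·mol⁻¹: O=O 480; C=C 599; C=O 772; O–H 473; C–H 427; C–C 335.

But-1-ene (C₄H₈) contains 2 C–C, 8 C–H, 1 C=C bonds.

ΔH ≈ −2395 kJ

Bonds broken (reactants):
  C–C: 2 × 335 = 670
  C–H: 8 × 427 = 3416
  C=C: 1 × 599 = 599
  O=O: 6 × 480 = 2880
  Σ(broken) = 7565 kJ
Bonds formed (products):
  C=O: 8 × 772 = 6176
  O–H: 8 × 473 = 3784
  Σ(formed) = 9960 kJ
ΔH = Σ(broken) − Σ(formed) = 7565 − 9960 = −2395 kJ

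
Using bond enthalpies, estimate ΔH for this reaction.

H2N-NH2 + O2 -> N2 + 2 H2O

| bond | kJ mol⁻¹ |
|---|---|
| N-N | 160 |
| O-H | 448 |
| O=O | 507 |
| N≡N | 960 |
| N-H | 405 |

Bonds broken (reactants):
  N-H: 4 × 405 = 1620
  N-N: 1 × 160 = 160
  O=O: 1 × 507 = 507
  Σ(broken) = 2287 kJ
Bonds formed (products):
  N≡N: 1 × 960 = 960
  O-H: 4 × 448 = 1792
  Σ(formed) = 2752 kJ
ΔH = Σ(broken) − Σ(formed) = 2287 − 2752 = −465 kJ

ΔH ≈ −465 kJ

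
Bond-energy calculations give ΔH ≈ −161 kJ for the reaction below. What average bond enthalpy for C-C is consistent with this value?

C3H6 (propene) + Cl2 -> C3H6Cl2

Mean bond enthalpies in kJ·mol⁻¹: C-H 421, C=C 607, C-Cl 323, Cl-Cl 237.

D(C-C) ≈ 359 kJ/mol

Let D be the C-C bond energy.
Σ(broken) = 1×D + 6×421 + 1×607 + 1×237 = 3370 + D
Σ(formed) = 2×D + 2×323 + 6×421 = 3172 + 2D
ΔH = Σ(broken) − Σ(formed) = (3370 + D) − (3172 + 2D) = +198 − D
Setting this equal to −161 kJ gives D = 359 kJ/mol.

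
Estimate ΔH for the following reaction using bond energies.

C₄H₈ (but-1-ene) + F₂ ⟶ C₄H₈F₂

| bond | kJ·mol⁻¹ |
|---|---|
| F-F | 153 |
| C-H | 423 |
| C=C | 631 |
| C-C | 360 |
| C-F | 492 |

Bonds broken (reactants):
  C-C: 2 × 360 = 720
  C-H: 8 × 423 = 3384
  C=C: 1 × 631 = 631
  F-F: 1 × 153 = 153
  Σ(broken) = 4888 kJ
Bonds formed (products):
  C-C: 3 × 360 = 1080
  C-F: 2 × 492 = 984
  C-H: 8 × 423 = 3384
  Σ(formed) = 5448 kJ
ΔH = Σ(broken) − Σ(formed) = 4888 − 5448 = −560 kJ

ΔH ≈ −560 kJ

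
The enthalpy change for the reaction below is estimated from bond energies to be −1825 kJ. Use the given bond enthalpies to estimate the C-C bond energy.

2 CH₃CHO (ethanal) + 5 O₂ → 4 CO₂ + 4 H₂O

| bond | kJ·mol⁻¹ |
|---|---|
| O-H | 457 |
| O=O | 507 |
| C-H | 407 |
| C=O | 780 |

D(C-C) ≈ 360 kJ/mol

Let D be the C-C bond energy.
Σ(broken) = 2×D + 8×407 + 2×780 + 5×507 = 7351 + 2D
Σ(formed) = 8×780 + 8×457 = 9896
ΔH = Σ(broken) − Σ(formed) = (7351 + 2D) − (9896) = −2545 + 2D
Setting this equal to −1825 kJ gives 2D = 720, so D = 360 kJ/mol.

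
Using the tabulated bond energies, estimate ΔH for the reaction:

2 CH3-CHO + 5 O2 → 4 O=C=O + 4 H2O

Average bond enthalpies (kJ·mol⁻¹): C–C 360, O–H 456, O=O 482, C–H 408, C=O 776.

Bonds broken (reactants):
  C–C: 2 × 360 = 720
  C–H: 8 × 408 = 3264
  C=O: 2 × 776 = 1552
  O=O: 5 × 482 = 2410
  Σ(broken) = 7946 kJ
Bonds formed (products):
  C=O: 8 × 776 = 6208
  O–H: 8 × 456 = 3648
  Σ(formed) = 9856 kJ
ΔH = Σ(broken) − Σ(formed) = 7946 − 9856 = −1910 kJ

ΔH ≈ −1910 kJ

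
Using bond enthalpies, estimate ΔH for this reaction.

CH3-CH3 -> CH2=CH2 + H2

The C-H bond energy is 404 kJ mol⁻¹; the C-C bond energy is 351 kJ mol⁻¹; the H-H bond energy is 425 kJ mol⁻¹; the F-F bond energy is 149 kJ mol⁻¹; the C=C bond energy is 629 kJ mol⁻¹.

ΔH ≈ +105 kJ

Bonds broken (reactants):
  C-C: 1 × 351 = 351
  C-H: 6 × 404 = 2424
  Σ(broken) = 2775 kJ
Bonds formed (products):
  C-H: 4 × 404 = 1616
  C=C: 1 × 629 = 629
  H-H: 1 × 425 = 425
  Σ(formed) = 2670 kJ
ΔH = Σ(broken) − Σ(formed) = 2775 − 2670 = +105 kJ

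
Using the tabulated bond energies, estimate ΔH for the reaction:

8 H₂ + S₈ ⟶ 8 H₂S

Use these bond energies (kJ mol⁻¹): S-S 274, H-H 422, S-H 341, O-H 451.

Bonds broken (reactants):
  H-H: 8 × 422 = 3376
  S-S: 8 × 274 = 2192
  Σ(broken) = 5568 kJ
Bonds formed (products):
  S-H: 16 × 341 = 5456
  Σ(formed) = 5456 kJ
ΔH = Σ(broken) − Σ(formed) = 5568 − 5456 = +112 kJ

ΔH ≈ +112 kJ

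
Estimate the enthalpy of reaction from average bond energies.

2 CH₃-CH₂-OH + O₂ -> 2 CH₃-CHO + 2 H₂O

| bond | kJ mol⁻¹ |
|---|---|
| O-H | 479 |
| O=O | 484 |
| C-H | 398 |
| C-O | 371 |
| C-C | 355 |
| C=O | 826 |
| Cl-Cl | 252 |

ΔH ≈ −588 kJ

Bonds broken (reactants):
  C-C: 2 × 355 = 710
  C-H: 10 × 398 = 3980
  C-O: 2 × 371 = 742
  O-H: 2 × 479 = 958
  O=O: 1 × 484 = 484
  Σ(broken) = 6874 kJ
Bonds formed (products):
  C-C: 2 × 355 = 710
  C-H: 8 × 398 = 3184
  C=O: 2 × 826 = 1652
  O-H: 4 × 479 = 1916
  Σ(formed) = 7462 kJ
ΔH = Σ(broken) − Σ(formed) = 6874 − 7462 = −588 kJ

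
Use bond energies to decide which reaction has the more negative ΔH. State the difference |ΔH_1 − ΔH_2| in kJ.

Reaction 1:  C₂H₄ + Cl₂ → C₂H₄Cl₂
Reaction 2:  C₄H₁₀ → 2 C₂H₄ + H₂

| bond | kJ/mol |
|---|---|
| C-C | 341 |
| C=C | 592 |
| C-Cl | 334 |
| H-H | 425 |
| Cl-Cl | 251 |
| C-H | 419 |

Reaction 1:
  Bonds broken (reactants):
    C-H: 4 × 419 = 1676
    C=C: 1 × 592 = 592
    Cl-Cl: 1 × 251 = 251
    Σ(broken) = 2519 kJ
  Bonds formed (products):
    C-C: 1 × 341 = 341
    C-Cl: 2 × 334 = 668
    C-H: 4 × 419 = 1676
    Σ(formed) = 2685 kJ
  ΔH_1 = 2519 − 2685 = −166 kJ
Reaction 2:
  Bonds broken (reactants):
    C-C: 3 × 341 = 1023
    C-H: 10 × 419 = 4190
    Σ(broken) = 5213 kJ
  Bonds formed (products):
    C-H: 8 × 419 = 3352
    C=C: 2 × 592 = 1184
    H-H: 1 × 425 = 425
    Σ(formed) = 4961 kJ
  ΔH_2 = 5213 − 4961 = +252 kJ
ΔH_1 − ΔH_2 = −418 kJ, so reaction 1 has the more negative ΔH; |ΔH_1 − ΔH_2| = 418 kJ.

Reaction 1, by 418 kJ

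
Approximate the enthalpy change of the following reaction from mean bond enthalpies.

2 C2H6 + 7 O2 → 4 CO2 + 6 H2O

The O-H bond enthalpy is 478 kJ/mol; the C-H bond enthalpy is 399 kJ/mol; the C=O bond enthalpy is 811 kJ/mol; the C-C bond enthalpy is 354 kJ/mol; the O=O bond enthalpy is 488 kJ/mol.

ΔH ≈ −3312 kJ

Bonds broken (reactants):
  C-C: 2 × 354 = 708
  C-H: 12 × 399 = 4788
  O=O: 7 × 488 = 3416
  Σ(broken) = 8912 kJ
Bonds formed (products):
  C=O: 8 × 811 = 6488
  O-H: 12 × 478 = 5736
  Σ(formed) = 12224 kJ
ΔH = Σ(broken) − Σ(formed) = 8912 − 12224 = −3312 kJ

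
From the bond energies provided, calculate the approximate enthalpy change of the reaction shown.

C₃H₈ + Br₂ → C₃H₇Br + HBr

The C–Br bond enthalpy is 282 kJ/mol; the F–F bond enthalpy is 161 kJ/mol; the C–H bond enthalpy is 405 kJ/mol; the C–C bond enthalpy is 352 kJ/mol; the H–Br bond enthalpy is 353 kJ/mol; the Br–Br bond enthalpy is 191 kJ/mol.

ΔH ≈ −39 kJ

Bonds broken (reactants):
  Br–Br: 1 × 191 = 191
  C–C: 2 × 352 = 704
  C–H: 8 × 405 = 3240
  Σ(broken) = 4135 kJ
Bonds formed (products):
  C–Br: 1 × 282 = 282
  C–C: 2 × 352 = 704
  C–H: 7 × 405 = 2835
  H–Br: 1 × 353 = 353
  Σ(formed) = 4174 kJ
ΔH = Σ(broken) − Σ(formed) = 4135 − 4174 = −39 kJ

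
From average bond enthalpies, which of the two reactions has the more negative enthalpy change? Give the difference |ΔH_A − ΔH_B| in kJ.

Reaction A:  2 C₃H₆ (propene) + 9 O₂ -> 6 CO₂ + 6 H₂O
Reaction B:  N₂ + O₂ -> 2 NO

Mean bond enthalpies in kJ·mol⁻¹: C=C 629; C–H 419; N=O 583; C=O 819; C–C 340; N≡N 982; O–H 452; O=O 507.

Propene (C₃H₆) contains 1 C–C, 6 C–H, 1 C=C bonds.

Reaction A:
  Bonds broken (reactants):
    C–C: 2 × 340 = 680
    C–H: 12 × 419 = 5028
    C=C: 2 × 629 = 1258
    O=O: 9 × 507 = 4563
    Σ(broken) = 11529 kJ
  Bonds formed (products):
    C=O: 12 × 819 = 9828
    O–H: 12 × 452 = 5424
    Σ(formed) = 15252 kJ
  ΔH_A = 11529 − 15252 = −3723 kJ
Reaction B:
  Bonds broken (reactants):
    N≡N: 1 × 982 = 982
    O=O: 1 × 507 = 507
    Σ(broken) = 1489 kJ
  Bonds formed (products):
    N=O: 2 × 583 = 1166
    Σ(formed) = 1166 kJ
  ΔH_B = 1489 − 1166 = +323 kJ
ΔH_A − ΔH_B = −4046 kJ, so reaction A has the more negative ΔH; |ΔH_A − ΔH_B| = 4046 kJ.

Reaction A, by 4046 kJ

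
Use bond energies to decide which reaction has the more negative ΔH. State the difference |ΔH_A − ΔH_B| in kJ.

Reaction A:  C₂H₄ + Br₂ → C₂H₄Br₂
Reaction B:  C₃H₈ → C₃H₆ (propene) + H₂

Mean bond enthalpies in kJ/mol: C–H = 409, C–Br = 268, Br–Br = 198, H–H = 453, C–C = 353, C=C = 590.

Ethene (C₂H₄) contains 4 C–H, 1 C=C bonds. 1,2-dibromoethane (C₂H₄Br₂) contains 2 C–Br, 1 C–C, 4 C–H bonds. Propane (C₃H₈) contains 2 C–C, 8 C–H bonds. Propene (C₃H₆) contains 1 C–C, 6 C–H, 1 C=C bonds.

Reaction A, by 229 kJ

Reaction A:
  Bonds broken (reactants):
    Br–Br: 1 × 198 = 198
    C–H: 4 × 409 = 1636
    C=C: 1 × 590 = 590
    Σ(broken) = 2424 kJ
  Bonds formed (products):
    C–Br: 2 × 268 = 536
    C–C: 1 × 353 = 353
    C–H: 4 × 409 = 1636
    Σ(formed) = 2525 kJ
  ΔH_A = 2424 − 2525 = −101 kJ
Reaction B:
  Bonds broken (reactants):
    C–C: 2 × 353 = 706
    C–H: 8 × 409 = 3272
    Σ(broken) = 3978 kJ
  Bonds formed (products):
    C–C: 1 × 353 = 353
    C–H: 6 × 409 = 2454
    C=C: 1 × 590 = 590
    H–H: 1 × 453 = 453
    Σ(formed) = 3850 kJ
  ΔH_B = 3978 − 3850 = +128 kJ
ΔH_A − ΔH_B = −229 kJ, so reaction A has the more negative ΔH; |ΔH_A − ΔH_B| = 229 kJ.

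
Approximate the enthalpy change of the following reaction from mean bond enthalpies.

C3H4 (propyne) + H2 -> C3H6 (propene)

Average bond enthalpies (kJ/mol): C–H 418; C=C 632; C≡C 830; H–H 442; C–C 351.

ΔH ≈ −196 kJ

Bonds broken (reactants):
  C≡C: 1 × 830 = 830
  C–C: 1 × 351 = 351
  C–H: 4 × 418 = 1672
  H–H: 1 × 442 = 442
  Σ(broken) = 3295 kJ
Bonds formed (products):
  C–C: 1 × 351 = 351
  C–H: 6 × 418 = 2508
  C=C: 1 × 632 = 632
  Σ(formed) = 3491 kJ
ΔH = Σ(broken) − Σ(formed) = 3295 − 3491 = −196 kJ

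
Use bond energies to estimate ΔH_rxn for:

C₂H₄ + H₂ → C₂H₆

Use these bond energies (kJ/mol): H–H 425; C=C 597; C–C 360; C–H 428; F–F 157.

Bonds broken (reactants):
  C–H: 4 × 428 = 1712
  C=C: 1 × 597 = 597
  H–H: 1 × 425 = 425
  Σ(broken) = 2734 kJ
Bonds formed (products):
  C–C: 1 × 360 = 360
  C–H: 6 × 428 = 2568
  Σ(formed) = 2928 kJ
ΔH = Σ(broken) − Σ(formed) = 2734 − 2928 = −194 kJ

ΔH ≈ −194 kJ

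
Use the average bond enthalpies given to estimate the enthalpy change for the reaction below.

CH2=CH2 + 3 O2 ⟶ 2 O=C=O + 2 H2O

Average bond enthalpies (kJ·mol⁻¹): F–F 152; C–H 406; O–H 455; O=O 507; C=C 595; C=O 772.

ΔH ≈ −1168 kJ

Bonds broken (reactants):
  C–H: 4 × 406 = 1624
  C=C: 1 × 595 = 595
  O=O: 3 × 507 = 1521
  Σ(broken) = 3740 kJ
Bonds formed (products):
  C=O: 4 × 772 = 3088
  O–H: 4 × 455 = 1820
  Σ(formed) = 4908 kJ
ΔH = Σ(broken) − Σ(formed) = 3740 − 4908 = −1168 kJ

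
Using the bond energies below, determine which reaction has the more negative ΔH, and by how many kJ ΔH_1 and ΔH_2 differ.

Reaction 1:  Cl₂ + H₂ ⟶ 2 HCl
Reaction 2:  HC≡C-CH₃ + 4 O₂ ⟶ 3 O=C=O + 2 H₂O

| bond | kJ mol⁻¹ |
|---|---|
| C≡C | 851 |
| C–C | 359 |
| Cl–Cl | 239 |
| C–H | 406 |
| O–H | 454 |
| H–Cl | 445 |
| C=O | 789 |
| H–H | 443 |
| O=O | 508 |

Reaction 1:
  Bonds broken (reactants):
    Cl–Cl: 1 × 239 = 239
    H–H: 1 × 443 = 443
    Σ(broken) = 682 kJ
  Bonds formed (products):
    H–Cl: 2 × 445 = 890
    Σ(formed) = 890 kJ
  ΔH_1 = 682 − 890 = −208 kJ
Reaction 2:
  Bonds broken (reactants):
    C≡C: 1 × 851 = 851
    C–C: 1 × 359 = 359
    C–H: 4 × 406 = 1624
    O=O: 4 × 508 = 2032
    Σ(broken) = 4866 kJ
  Bonds formed (products):
    C=O: 6 × 789 = 4734
    O–H: 4 × 454 = 1816
    Σ(formed) = 6550 kJ
  ΔH_2 = 4866 − 6550 = −1684 kJ
ΔH_1 − ΔH_2 = +1476 kJ, so reaction 2 has the more negative ΔH; |ΔH_1 − ΔH_2| = 1476 kJ.

Reaction 2, by 1476 kJ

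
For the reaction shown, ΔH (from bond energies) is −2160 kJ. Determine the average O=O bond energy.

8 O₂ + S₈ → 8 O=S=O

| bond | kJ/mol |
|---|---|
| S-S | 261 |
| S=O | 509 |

D(O=O) ≈ 487 kJ/mol

Let D be the O=O bond energy.
Σ(broken) = 8×D + 8×261 = 2088 + 8D
Σ(formed) = 16×509 = 8144
ΔH = Σ(broken) − Σ(formed) = (2088 + 8D) − (8144) = −6056 + 8D
Setting this equal to −2160 kJ gives 8D = 3896, so D = 487 kJ/mol.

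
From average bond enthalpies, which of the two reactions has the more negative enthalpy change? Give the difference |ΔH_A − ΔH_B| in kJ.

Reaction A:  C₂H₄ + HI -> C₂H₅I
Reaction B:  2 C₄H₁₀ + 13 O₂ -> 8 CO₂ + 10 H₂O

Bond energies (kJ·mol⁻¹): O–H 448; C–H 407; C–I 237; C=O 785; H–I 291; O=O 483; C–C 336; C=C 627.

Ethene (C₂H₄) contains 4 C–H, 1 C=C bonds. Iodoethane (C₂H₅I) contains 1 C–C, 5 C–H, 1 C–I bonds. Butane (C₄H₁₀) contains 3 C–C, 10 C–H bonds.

Reaction A:
  Bonds broken (reactants):
    C–H: 4 × 407 = 1628
    C=C: 1 × 627 = 627
    H–I: 1 × 291 = 291
    Σ(broken) = 2546 kJ
  Bonds formed (products):
    C–C: 1 × 336 = 336
    C–H: 5 × 407 = 2035
    C–I: 1 × 237 = 237
    Σ(formed) = 2608 kJ
  ΔH_A = 2546 − 2608 = −62 kJ
Reaction B:
  Bonds broken (reactants):
    C–C: 6 × 336 = 2016
    C–H: 20 × 407 = 8140
    O=O: 13 × 483 = 6279
    Σ(broken) = 16435 kJ
  Bonds formed (products):
    C=O: 16 × 785 = 12560
    O–H: 20 × 448 = 8960
    Σ(formed) = 21520 kJ
  ΔH_B = 16435 − 21520 = −5085 kJ
ΔH_A − ΔH_B = +5023 kJ, so reaction B has the more negative ΔH; |ΔH_A − ΔH_B| = 5023 kJ.

Reaction B, by 5023 kJ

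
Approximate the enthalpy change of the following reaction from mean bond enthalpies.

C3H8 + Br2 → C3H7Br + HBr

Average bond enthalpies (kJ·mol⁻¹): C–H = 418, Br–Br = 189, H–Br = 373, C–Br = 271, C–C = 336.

Bonds broken (reactants):
  Br–Br: 1 × 189 = 189
  C–C: 2 × 336 = 672
  C–H: 8 × 418 = 3344
  Σ(broken) = 4205 kJ
Bonds formed (products):
  C–Br: 1 × 271 = 271
  C–C: 2 × 336 = 672
  C–H: 7 × 418 = 2926
  H–Br: 1 × 373 = 373
  Σ(formed) = 4242 kJ
ΔH = Σ(broken) − Σ(formed) = 4205 − 4242 = −37 kJ

ΔH ≈ −37 kJ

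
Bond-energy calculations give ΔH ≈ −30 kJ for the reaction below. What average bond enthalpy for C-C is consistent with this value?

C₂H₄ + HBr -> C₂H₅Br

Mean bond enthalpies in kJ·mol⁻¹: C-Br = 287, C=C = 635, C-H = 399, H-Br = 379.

D(C-C) ≈ 358 kJ/mol

Let D be the C-C bond energy.
Σ(broken) = 4×399 + 1×635 + 1×379 = 2610
Σ(formed) = 1×287 + 1×D + 5×399 = 2282 + D
ΔH = Σ(broken) − Σ(formed) = (2610) − (2282 + D) = +328 − D
Setting this equal to −30 kJ gives D = 358 kJ/mol.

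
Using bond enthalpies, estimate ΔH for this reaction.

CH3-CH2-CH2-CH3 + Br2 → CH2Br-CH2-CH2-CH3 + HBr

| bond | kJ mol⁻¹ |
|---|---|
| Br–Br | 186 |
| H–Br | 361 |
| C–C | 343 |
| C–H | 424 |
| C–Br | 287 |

ΔH ≈ −38 kJ

Bonds broken (reactants):
  Br–Br: 1 × 186 = 186
  C–C: 3 × 343 = 1029
  C–H: 10 × 424 = 4240
  Σ(broken) = 5455 kJ
Bonds formed (products):
  C–Br: 1 × 287 = 287
  C–C: 3 × 343 = 1029
  C–H: 9 × 424 = 3816
  H–Br: 1 × 361 = 361
  Σ(formed) = 5493 kJ
ΔH = Σ(broken) − Σ(formed) = 5455 − 5493 = −38 kJ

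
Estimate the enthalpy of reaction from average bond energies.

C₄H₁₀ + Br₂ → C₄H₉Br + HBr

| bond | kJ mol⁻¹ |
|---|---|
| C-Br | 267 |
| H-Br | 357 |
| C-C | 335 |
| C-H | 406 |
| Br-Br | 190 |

ΔH ≈ −28 kJ

Bonds broken (reactants):
  Br-Br: 1 × 190 = 190
  C-C: 3 × 335 = 1005
  C-H: 10 × 406 = 4060
  Σ(broken) = 5255 kJ
Bonds formed (products):
  C-Br: 1 × 267 = 267
  C-C: 3 × 335 = 1005
  C-H: 9 × 406 = 3654
  H-Br: 1 × 357 = 357
  Σ(formed) = 5283 kJ
ΔH = Σ(broken) − Σ(formed) = 5255 − 5283 = −28 kJ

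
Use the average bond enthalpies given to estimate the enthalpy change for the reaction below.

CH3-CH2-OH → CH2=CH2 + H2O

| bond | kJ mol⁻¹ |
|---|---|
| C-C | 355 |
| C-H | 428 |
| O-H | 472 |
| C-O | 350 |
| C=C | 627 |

ΔH ≈ +34 kJ

Bonds broken (reactants):
  C-C: 1 × 355 = 355
  C-H: 5 × 428 = 2140
  C-O: 1 × 350 = 350
  O-H: 1 × 472 = 472
  Σ(broken) = 3317 kJ
Bonds formed (products):
  C-H: 4 × 428 = 1712
  C=C: 1 × 627 = 627
  O-H: 2 × 472 = 944
  Σ(formed) = 3283 kJ
ΔH = Σ(broken) − Σ(formed) = 3317 − 3283 = +34 kJ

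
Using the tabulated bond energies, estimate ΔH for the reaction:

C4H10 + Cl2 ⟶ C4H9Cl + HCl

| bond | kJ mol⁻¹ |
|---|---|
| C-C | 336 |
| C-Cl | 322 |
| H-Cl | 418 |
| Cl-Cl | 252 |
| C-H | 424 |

ΔH ≈ −64 kJ

Bonds broken (reactants):
  C-C: 3 × 336 = 1008
  C-H: 10 × 424 = 4240
  Cl-Cl: 1 × 252 = 252
  Σ(broken) = 5500 kJ
Bonds formed (products):
  C-C: 3 × 336 = 1008
  C-Cl: 1 × 322 = 322
  C-H: 9 × 424 = 3816
  H-Cl: 1 × 418 = 418
  Σ(formed) = 5564 kJ
ΔH = Σ(broken) − Σ(formed) = 5500 − 5564 = −64 kJ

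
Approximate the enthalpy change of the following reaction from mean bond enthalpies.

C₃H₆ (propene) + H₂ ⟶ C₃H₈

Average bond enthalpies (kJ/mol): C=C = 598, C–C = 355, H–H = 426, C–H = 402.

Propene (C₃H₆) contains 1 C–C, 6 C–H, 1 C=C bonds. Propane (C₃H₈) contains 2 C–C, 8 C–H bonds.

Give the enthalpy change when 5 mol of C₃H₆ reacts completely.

ΔH = −675 kJ

Bonds broken (reactants):
  C–C: 1 × 355 = 355
  C–H: 6 × 402 = 2412
  C=C: 1 × 598 = 598
  H–H: 1 × 426 = 426
  Σ(broken) = 3791 kJ
Bonds formed (products):
  C–C: 2 × 355 = 710
  C–H: 8 × 402 = 3216
  Σ(formed) = 3926 kJ
ΔH = Σ(broken) − Σ(formed) = 3791 − 3926 = −135 kJ
For 5× the reaction as written: 5 × (−135) = −675 kJ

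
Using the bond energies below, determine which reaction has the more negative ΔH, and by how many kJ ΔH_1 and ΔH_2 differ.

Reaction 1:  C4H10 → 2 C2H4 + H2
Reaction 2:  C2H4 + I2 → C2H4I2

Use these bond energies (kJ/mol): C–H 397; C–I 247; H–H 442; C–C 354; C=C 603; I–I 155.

Reaction 1:
  Bonds broken (reactants):
    C–C: 3 × 354 = 1062
    C–H: 10 × 397 = 3970
    Σ(broken) = 5032 kJ
  Bonds formed (products):
    C–H: 8 × 397 = 3176
    C=C: 2 × 603 = 1206
    H–H: 1 × 442 = 442
    Σ(formed) = 4824 kJ
  ΔH_1 = 5032 − 4824 = +208 kJ
Reaction 2:
  Bonds broken (reactants):
    C–H: 4 × 397 = 1588
    C=C: 1 × 603 = 603
    I–I: 1 × 155 = 155
    Σ(broken) = 2346 kJ
  Bonds formed (products):
    C–C: 1 × 354 = 354
    C–H: 4 × 397 = 1588
    C–I: 2 × 247 = 494
    Σ(formed) = 2436 kJ
  ΔH_2 = 2346 − 2436 = −90 kJ
ΔH_1 − ΔH_2 = +298 kJ, so reaction 2 has the more negative ΔH; |ΔH_1 − ΔH_2| = 298 kJ.

Reaction 2, by 298 kJ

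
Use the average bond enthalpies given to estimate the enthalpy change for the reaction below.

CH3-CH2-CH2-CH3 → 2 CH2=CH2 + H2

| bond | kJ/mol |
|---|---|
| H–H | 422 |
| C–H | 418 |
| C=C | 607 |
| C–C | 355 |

Bonds broken (reactants):
  C–C: 3 × 355 = 1065
  C–H: 10 × 418 = 4180
  Σ(broken) = 5245 kJ
Bonds formed (products):
  C–H: 8 × 418 = 3344
  C=C: 2 × 607 = 1214
  H–H: 1 × 422 = 422
  Σ(formed) = 4980 kJ
ΔH = Σ(broken) − Σ(formed) = 5245 − 4980 = +265 kJ

ΔH ≈ +265 kJ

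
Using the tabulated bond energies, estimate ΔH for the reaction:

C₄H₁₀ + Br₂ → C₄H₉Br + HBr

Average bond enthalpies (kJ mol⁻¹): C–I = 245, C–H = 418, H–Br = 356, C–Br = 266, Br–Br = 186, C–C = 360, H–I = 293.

ΔH ≈ −18 kJ

Bonds broken (reactants):
  Br–Br: 1 × 186 = 186
  C–C: 3 × 360 = 1080
  C–H: 10 × 418 = 4180
  Σ(broken) = 5446 kJ
Bonds formed (products):
  C–Br: 1 × 266 = 266
  C–C: 3 × 360 = 1080
  C–H: 9 × 418 = 3762
  H–Br: 1 × 356 = 356
  Σ(formed) = 5464 kJ
ΔH = Σ(broken) − Σ(formed) = 5446 − 5464 = −18 kJ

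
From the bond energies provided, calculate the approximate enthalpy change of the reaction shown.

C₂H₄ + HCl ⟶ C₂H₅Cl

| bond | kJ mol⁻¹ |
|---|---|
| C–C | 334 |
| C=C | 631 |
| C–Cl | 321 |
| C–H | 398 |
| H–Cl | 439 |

Bonds broken (reactants):
  C–H: 4 × 398 = 1592
  C=C: 1 × 631 = 631
  H–Cl: 1 × 439 = 439
  Σ(broken) = 2662 kJ
Bonds formed (products):
  C–C: 1 × 334 = 334
  C–Cl: 1 × 321 = 321
  C–H: 5 × 398 = 1990
  Σ(formed) = 2645 kJ
ΔH = Σ(broken) − Σ(formed) = 2662 − 2645 = +17 kJ

ΔH ≈ +17 kJ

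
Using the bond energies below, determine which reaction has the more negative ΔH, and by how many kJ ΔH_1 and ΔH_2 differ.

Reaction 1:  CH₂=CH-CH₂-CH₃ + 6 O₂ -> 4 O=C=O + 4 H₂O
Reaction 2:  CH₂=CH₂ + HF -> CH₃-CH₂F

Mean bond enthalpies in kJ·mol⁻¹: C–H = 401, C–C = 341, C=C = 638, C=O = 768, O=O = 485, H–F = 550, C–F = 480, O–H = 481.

Reaction 1, by 2520 kJ

Reaction 1:
  Bonds broken (reactants):
    C–C: 2 × 341 = 682
    C–H: 8 × 401 = 3208
    C=C: 1 × 638 = 638
    O=O: 6 × 485 = 2910
    Σ(broken) = 7438 kJ
  Bonds formed (products):
    C=O: 8 × 768 = 6144
    O–H: 8 × 481 = 3848
    Σ(formed) = 9992 kJ
  ΔH_1 = 7438 − 9992 = −2554 kJ
Reaction 2:
  Bonds broken (reactants):
    C–H: 4 × 401 = 1604
    C=C: 1 × 638 = 638
    H–F: 1 × 550 = 550
    Σ(broken) = 2792 kJ
  Bonds formed (products):
    C–C: 1 × 341 = 341
    C–F: 1 × 480 = 480
    C–H: 5 × 401 = 2005
    Σ(formed) = 2826 kJ
  ΔH_2 = 2792 − 2826 = −34 kJ
ΔH_1 − ΔH_2 = −2520 kJ, so reaction 1 has the more negative ΔH; |ΔH_1 − ΔH_2| = 2520 kJ.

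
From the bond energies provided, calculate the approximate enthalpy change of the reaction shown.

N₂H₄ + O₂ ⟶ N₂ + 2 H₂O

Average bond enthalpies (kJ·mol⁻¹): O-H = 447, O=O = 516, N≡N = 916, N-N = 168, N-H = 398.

ΔH ≈ −428 kJ

Bonds broken (reactants):
  N-H: 4 × 398 = 1592
  N-N: 1 × 168 = 168
  O=O: 1 × 516 = 516
  Σ(broken) = 2276 kJ
Bonds formed (products):
  N≡N: 1 × 916 = 916
  O-H: 4 × 447 = 1788
  Σ(formed) = 2704 kJ
ΔH = Σ(broken) − Σ(formed) = 2276 − 2704 = −428 kJ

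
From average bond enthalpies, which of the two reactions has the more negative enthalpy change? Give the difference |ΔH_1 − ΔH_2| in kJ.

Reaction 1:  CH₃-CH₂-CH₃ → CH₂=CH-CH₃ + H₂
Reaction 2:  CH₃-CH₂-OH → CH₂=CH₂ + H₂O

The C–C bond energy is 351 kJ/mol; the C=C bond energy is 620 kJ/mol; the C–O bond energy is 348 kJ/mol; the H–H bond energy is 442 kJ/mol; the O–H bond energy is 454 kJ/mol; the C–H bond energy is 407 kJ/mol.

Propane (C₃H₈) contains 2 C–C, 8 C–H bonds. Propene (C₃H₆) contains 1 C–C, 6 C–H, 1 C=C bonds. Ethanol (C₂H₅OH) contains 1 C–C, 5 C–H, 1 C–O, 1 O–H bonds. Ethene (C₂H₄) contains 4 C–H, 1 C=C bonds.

Reaction 1:
  Bonds broken (reactants):
    C–C: 2 × 351 = 702
    C–H: 8 × 407 = 3256
    Σ(broken) = 3958 kJ
  Bonds formed (products):
    C–C: 1 × 351 = 351
    C–H: 6 × 407 = 2442
    C=C: 1 × 620 = 620
    H–H: 1 × 442 = 442
    Σ(formed) = 3855 kJ
  ΔH_1 = 3958 − 3855 = +103 kJ
Reaction 2:
  Bonds broken (reactants):
    C–C: 1 × 351 = 351
    C–H: 5 × 407 = 2035
    C–O: 1 × 348 = 348
    O–H: 1 × 454 = 454
    Σ(broken) = 3188 kJ
  Bonds formed (products):
    C–H: 4 × 407 = 1628
    C=C: 1 × 620 = 620
    O–H: 2 × 454 = 908
    Σ(formed) = 3156 kJ
  ΔH_2 = 3188 − 3156 = +32 kJ
ΔH_1 − ΔH_2 = +71 kJ, so reaction 2 has the more negative ΔH; |ΔH_1 − ΔH_2| = 71 kJ.

Reaction 2, by 71 kJ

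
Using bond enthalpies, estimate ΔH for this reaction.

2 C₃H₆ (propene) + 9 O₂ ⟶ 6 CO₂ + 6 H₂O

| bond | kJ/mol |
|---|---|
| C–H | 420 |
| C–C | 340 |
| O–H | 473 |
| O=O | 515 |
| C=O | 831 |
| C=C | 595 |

Bonds broken (reactants):
  C–C: 2 × 340 = 680
  C–H: 12 × 420 = 5040
  C=C: 2 × 595 = 1190
  O=O: 9 × 515 = 4635
  Σ(broken) = 11545 kJ
Bonds formed (products):
  C=O: 12 × 831 = 9972
  O–H: 12 × 473 = 5676
  Σ(formed) = 15648 kJ
ΔH = Σ(broken) − Σ(formed) = 11545 − 15648 = −4103 kJ

ΔH ≈ −4103 kJ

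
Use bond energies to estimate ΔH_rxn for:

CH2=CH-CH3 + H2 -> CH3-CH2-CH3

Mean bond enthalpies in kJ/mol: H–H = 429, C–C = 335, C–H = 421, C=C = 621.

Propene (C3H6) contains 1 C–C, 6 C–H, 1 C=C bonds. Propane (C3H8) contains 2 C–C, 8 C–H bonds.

ΔH ≈ −127 kJ

Bonds broken (reactants):
  C–C: 1 × 335 = 335
  C–H: 6 × 421 = 2526
  C=C: 1 × 621 = 621
  H–H: 1 × 429 = 429
  Σ(broken) = 3911 kJ
Bonds formed (products):
  C–C: 2 × 335 = 670
  C–H: 8 × 421 = 3368
  Σ(formed) = 4038 kJ
ΔH = Σ(broken) − Σ(formed) = 3911 − 4038 = −127 kJ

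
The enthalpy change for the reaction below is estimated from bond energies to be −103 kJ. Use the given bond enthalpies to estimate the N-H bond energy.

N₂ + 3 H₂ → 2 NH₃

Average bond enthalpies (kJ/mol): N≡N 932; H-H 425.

Let D be the N-H bond energy.
Σ(broken) = 3×425 + 1×932 = 2207
Σ(formed) = 6×D = 6D
ΔH = Σ(broken) − Σ(formed) = (2207) − (6D) = +2207 − 6D
Setting this equal to −103 kJ gives 6D = 2310, so D = 385 kJ/mol.

D(N-H) ≈ 385 kJ/mol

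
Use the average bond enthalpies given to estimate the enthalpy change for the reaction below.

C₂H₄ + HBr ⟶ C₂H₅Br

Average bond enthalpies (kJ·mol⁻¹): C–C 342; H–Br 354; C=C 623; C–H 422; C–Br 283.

Bonds broken (reactants):
  C–H: 4 × 422 = 1688
  C=C: 1 × 623 = 623
  H–Br: 1 × 354 = 354
  Σ(broken) = 2665 kJ
Bonds formed (products):
  C–Br: 1 × 283 = 283
  C–C: 1 × 342 = 342
  C–H: 5 × 422 = 2110
  Σ(formed) = 2735 kJ
ΔH = Σ(broken) − Σ(formed) = 2665 − 2735 = −70 kJ

ΔH ≈ −70 kJ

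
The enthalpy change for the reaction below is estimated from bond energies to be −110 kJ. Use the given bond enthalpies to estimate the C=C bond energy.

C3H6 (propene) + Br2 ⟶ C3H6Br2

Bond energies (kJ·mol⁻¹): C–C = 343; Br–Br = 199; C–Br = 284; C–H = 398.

Let D be the C=C bond energy.
Σ(broken) = 1×199 + 1×343 + 6×398 + 1×D = 2930 + D
Σ(formed) = 2×284 + 2×343 + 6×398 = 3642
ΔH = Σ(broken) − Σ(formed) = (2930 + D) − (3642) = −712 + D
Setting this equal to −110 kJ gives D = 602 kJ/mol.

D(C=C) ≈ 602 kJ/mol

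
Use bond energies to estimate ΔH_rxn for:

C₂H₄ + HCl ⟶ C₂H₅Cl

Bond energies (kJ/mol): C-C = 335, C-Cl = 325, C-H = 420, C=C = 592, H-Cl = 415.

Bonds broken (reactants):
  C-H: 4 × 420 = 1680
  C=C: 1 × 592 = 592
  H-Cl: 1 × 415 = 415
  Σ(broken) = 2687 kJ
Bonds formed (products):
  C-C: 1 × 335 = 335
  C-Cl: 1 × 325 = 325
  C-H: 5 × 420 = 2100
  Σ(formed) = 2760 kJ
ΔH = Σ(broken) − Σ(formed) = 2687 − 2760 = −73 kJ

ΔH ≈ −73 kJ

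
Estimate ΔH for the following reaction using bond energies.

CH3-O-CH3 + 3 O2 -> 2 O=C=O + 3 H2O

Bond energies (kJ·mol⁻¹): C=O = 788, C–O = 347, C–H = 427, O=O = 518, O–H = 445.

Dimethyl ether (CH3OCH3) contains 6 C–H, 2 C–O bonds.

ΔH ≈ −1012 kJ

Bonds broken (reactants):
  C–H: 6 × 427 = 2562
  C–O: 2 × 347 = 694
  O=O: 3 × 518 = 1554
  Σ(broken) = 4810 kJ
Bonds formed (products):
  C=O: 4 × 788 = 3152
  O–H: 6 × 445 = 2670
  Σ(formed) = 5822 kJ
ΔH = Σ(broken) − Σ(formed) = 4810 − 5822 = −1012 kJ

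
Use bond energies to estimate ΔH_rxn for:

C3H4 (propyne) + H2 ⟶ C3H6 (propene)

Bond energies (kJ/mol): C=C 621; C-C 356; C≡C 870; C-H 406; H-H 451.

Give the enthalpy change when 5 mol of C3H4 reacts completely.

Bonds broken (reactants):
  C≡C: 1 × 870 = 870
  C-C: 1 × 356 = 356
  C-H: 4 × 406 = 1624
  H-H: 1 × 451 = 451
  Σ(broken) = 3301 kJ
Bonds formed (products):
  C-C: 1 × 356 = 356
  C-H: 6 × 406 = 2436
  C=C: 1 × 621 = 621
  Σ(formed) = 3413 kJ
ΔH = Σ(broken) − Σ(formed) = 3301 − 3413 = −112 kJ
For 5× the reaction as written: 5 × (−112) = −560 kJ

ΔH = −560 kJ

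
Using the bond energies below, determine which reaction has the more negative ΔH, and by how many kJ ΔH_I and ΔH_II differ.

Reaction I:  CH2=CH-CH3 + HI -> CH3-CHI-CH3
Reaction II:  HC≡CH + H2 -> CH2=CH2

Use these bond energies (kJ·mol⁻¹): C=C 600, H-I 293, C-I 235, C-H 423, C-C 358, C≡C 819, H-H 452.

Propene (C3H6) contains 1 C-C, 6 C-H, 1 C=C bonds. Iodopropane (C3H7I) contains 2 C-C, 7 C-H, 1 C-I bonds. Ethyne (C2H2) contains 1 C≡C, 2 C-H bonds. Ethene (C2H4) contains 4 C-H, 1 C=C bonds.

Reaction I:
  Bonds broken (reactants):
    C-C: 1 × 358 = 358
    C-H: 6 × 423 = 2538
    C=C: 1 × 600 = 600
    H-I: 1 × 293 = 293
    Σ(broken) = 3789 kJ
  Bonds formed (products):
    C-C: 2 × 358 = 716
    C-H: 7 × 423 = 2961
    C-I: 1 × 235 = 235
    Σ(formed) = 3912 kJ
  ΔH_I = 3789 − 3912 = −123 kJ
Reaction II:
  Bonds broken (reactants):
    C≡C: 1 × 819 = 819
    C-H: 2 × 423 = 846
    H-H: 1 × 452 = 452
    Σ(broken) = 2117 kJ
  Bonds formed (products):
    C-H: 4 × 423 = 1692
    C=C: 1 × 600 = 600
    Σ(formed) = 2292 kJ
  ΔH_II = 2117 − 2292 = −175 kJ
ΔH_I − ΔH_II = +52 kJ, so reaction II has the more negative ΔH; |ΔH_I − ΔH_II| = 52 kJ.

Reaction II, by 52 kJ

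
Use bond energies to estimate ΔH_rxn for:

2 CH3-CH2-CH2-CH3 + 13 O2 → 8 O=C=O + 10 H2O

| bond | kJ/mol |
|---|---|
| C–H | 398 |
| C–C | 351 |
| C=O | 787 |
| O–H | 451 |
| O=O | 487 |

Bonds broken (reactants):
  C–C: 6 × 351 = 2106
  C–H: 20 × 398 = 7960
  O=O: 13 × 487 = 6331
  Σ(broken) = 16397 kJ
Bonds formed (products):
  C=O: 16 × 787 = 12592
  O–H: 20 × 451 = 9020
  Σ(formed) = 21612 kJ
ΔH = Σ(broken) − Σ(formed) = 16397 − 21612 = −5215 kJ

ΔH ≈ −5215 kJ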